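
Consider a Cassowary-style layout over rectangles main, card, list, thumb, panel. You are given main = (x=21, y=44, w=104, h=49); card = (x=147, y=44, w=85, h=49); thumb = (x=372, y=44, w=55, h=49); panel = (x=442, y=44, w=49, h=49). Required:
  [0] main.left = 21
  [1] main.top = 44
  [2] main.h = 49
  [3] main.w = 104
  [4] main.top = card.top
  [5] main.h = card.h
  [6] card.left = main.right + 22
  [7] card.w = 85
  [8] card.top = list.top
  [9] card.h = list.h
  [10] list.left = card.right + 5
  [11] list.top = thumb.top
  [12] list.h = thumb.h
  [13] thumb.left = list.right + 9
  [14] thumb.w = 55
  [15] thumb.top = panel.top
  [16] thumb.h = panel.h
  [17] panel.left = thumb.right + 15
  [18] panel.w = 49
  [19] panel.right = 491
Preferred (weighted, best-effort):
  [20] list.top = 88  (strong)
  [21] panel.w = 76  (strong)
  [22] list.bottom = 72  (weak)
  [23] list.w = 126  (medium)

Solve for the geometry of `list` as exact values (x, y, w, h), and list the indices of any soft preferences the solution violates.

list = (x=237, y=44, w=126, h=49)
violated soft preferences: 20, 21, 22

1. list.y = 44  [card.top = list.top]
2. list.h = 49  [card.h = list.h]
3. list.x = 237  [list.left = card.right + 5]
4. list.w = 126  [thumb.left = list.right + 9]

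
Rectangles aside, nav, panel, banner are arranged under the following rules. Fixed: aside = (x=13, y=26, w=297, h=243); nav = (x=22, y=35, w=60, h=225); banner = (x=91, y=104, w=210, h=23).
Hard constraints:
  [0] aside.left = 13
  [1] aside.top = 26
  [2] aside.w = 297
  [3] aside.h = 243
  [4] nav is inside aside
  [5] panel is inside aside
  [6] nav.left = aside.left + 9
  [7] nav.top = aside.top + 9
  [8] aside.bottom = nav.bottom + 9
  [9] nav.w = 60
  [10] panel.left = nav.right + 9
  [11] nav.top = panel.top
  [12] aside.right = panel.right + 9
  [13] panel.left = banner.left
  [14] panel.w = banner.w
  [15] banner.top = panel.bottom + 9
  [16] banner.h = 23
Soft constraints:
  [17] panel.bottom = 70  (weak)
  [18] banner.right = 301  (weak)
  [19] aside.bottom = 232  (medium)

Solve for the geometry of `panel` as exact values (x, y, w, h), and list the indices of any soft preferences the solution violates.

1. panel.x = 91  [panel.left = nav.right + 9]
2. panel.y = 35  [nav.top = panel.top]
3. panel.w = 210  [aside.right = panel.right + 9]
4. panel.h = 60  [banner.top = panel.bottom + 9]

panel = (x=91, y=35, w=210, h=60)
violated soft preferences: 17, 19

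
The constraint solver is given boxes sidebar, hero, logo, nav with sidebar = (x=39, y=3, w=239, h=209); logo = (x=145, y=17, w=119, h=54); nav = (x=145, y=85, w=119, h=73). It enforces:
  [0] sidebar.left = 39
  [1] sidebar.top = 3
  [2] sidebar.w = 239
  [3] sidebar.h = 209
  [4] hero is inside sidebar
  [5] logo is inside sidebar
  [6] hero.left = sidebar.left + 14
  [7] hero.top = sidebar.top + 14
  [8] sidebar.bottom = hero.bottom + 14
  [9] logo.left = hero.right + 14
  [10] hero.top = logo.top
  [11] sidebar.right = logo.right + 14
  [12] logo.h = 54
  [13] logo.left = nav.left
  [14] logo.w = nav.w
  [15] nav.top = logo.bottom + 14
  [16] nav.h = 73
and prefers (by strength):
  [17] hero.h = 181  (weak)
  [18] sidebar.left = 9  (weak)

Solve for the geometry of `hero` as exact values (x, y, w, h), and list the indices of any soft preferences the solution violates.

hero = (x=53, y=17, w=78, h=181)
violated soft preferences: 18

1. hero.x = 53  [hero.left = sidebar.left + 14]
2. hero.y = 17  [hero.top = sidebar.top + 14]
3. hero.h = 181  [sidebar.bottom = hero.bottom + 14]
4. hero.w = 78  [logo.left = hero.right + 14]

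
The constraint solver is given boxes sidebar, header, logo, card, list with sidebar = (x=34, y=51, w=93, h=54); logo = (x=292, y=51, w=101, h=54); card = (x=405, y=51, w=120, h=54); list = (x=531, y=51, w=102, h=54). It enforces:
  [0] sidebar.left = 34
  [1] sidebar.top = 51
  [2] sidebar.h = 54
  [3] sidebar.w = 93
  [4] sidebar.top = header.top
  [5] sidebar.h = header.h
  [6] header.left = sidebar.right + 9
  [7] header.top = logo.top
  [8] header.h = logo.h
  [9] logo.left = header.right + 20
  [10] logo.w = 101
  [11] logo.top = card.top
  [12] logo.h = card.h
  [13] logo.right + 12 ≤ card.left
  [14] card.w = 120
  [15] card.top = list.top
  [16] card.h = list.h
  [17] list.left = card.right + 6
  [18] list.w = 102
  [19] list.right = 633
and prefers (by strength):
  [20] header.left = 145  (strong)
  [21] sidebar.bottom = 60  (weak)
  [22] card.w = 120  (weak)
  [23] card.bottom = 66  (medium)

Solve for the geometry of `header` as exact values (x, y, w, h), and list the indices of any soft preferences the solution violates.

header = (x=136, y=51, w=136, h=54)
violated soft preferences: 20, 21, 23

1. header.y = 51  [sidebar.top = header.top]
2. header.h = 54  [sidebar.h = header.h]
3. header.x = 136  [header.left = sidebar.right + 9]
4. header.w = 136  [logo.left = header.right + 20]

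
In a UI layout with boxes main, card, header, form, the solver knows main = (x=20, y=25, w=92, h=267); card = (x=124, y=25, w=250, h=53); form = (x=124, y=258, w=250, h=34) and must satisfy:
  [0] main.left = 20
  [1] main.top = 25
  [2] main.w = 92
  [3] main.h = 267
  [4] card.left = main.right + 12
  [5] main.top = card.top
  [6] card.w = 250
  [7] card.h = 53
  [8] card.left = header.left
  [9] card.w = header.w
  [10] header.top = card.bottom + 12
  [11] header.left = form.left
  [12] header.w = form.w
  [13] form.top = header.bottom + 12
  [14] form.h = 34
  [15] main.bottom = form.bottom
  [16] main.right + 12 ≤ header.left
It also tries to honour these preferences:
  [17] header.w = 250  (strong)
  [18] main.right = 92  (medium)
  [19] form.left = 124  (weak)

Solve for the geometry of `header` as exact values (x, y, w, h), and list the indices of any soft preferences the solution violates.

1. header.x = 124  [card.left = header.left]
2. header.w = 250  [card.w = header.w]
3. header.y = 90  [header.top = card.bottom + 12]
4. header.h = 156  [form.top = header.bottom + 12]

header = (x=124, y=90, w=250, h=156)
violated soft preferences: 18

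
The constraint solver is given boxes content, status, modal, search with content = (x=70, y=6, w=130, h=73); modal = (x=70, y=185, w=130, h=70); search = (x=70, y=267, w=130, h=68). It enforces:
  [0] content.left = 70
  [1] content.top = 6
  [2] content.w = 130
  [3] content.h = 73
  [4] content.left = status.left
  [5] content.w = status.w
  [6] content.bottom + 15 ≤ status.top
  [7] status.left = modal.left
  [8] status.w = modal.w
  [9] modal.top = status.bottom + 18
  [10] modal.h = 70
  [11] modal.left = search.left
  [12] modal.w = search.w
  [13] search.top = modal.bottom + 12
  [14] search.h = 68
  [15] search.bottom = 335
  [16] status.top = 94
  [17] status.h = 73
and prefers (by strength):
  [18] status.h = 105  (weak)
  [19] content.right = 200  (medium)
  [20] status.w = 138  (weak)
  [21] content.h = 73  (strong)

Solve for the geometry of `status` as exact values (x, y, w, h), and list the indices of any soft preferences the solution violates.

status = (x=70, y=94, w=130, h=73)
violated soft preferences: 18, 20

1. status.x = 70  [content.left = status.left]
2. status.w = 130  [content.w = status.w]
3. status.y = 94  [status.top = 94]
4. status.h = 73  [status.h = 73]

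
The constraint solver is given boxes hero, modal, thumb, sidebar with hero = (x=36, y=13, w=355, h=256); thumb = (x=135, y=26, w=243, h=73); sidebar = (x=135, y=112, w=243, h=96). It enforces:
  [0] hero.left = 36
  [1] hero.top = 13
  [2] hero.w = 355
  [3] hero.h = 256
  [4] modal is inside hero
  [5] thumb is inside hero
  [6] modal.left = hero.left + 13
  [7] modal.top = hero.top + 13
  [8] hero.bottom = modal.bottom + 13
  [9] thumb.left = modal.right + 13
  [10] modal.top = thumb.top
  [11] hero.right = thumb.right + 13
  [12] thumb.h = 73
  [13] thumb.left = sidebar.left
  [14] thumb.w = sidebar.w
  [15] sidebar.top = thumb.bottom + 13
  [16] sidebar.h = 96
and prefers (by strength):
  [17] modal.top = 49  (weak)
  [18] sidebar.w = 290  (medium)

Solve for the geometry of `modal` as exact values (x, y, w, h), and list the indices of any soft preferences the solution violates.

1. modal.x = 49  [modal.left = hero.left + 13]
2. modal.y = 26  [modal.top = hero.top + 13]
3. modal.h = 230  [hero.bottom = modal.bottom + 13]
4. modal.w = 73  [thumb.left = modal.right + 13]

modal = (x=49, y=26, w=73, h=230)
violated soft preferences: 17, 18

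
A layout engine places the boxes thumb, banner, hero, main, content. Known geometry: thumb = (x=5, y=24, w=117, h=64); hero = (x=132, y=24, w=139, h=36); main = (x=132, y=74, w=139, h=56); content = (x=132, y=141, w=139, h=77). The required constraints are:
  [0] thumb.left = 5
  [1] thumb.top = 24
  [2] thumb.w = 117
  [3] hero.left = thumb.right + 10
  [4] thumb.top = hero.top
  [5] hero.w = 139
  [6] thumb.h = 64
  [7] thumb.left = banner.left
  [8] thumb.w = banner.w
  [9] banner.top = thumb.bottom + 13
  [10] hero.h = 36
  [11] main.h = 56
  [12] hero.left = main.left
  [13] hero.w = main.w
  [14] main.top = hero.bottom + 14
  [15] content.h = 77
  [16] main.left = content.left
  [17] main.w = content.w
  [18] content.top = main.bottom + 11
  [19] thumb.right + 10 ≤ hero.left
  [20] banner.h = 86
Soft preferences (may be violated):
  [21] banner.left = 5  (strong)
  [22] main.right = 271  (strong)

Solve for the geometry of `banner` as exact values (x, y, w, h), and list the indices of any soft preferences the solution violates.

banner = (x=5, y=101, w=117, h=86)
violated soft preferences: none

1. banner.x = 5  [thumb.left = banner.left]
2. banner.w = 117  [thumb.w = banner.w]
3. banner.y = 101  [banner.top = thumb.bottom + 13]
4. banner.h = 86  [banner.h = 86]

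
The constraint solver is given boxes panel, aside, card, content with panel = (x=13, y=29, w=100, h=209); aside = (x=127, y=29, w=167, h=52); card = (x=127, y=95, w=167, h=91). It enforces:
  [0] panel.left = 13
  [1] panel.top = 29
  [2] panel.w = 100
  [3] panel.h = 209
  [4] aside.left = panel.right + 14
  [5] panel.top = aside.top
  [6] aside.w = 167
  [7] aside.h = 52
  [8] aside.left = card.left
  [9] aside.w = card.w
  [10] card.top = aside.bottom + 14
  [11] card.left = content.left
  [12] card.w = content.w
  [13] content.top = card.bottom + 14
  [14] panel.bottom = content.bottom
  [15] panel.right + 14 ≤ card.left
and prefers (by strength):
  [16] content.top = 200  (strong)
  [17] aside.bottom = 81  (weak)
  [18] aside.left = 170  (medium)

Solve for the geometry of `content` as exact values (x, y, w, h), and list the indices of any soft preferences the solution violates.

content = (x=127, y=200, w=167, h=38)
violated soft preferences: 18

1. content.x = 127  [card.left = content.left]
2. content.w = 167  [card.w = content.w]
3. content.y = 200  [content.top = card.bottom + 14]
4. content.h = 38  [panel.bottom = content.bottom]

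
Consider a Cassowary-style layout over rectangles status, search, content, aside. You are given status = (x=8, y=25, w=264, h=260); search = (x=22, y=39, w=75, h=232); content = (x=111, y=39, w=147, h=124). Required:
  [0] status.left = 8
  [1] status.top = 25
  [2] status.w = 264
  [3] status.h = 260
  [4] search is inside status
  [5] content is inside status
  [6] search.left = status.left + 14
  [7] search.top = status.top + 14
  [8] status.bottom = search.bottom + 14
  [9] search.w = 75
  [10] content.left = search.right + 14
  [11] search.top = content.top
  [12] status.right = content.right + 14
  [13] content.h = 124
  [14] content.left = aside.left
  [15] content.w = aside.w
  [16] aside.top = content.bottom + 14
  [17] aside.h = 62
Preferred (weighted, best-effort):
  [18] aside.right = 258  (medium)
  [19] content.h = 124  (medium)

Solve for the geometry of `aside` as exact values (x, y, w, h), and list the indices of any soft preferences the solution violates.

aside = (x=111, y=177, w=147, h=62)
violated soft preferences: none

1. aside.x = 111  [content.left = aside.left]
2. aside.w = 147  [content.w = aside.w]
3. aside.y = 177  [aside.top = content.bottom + 14]
4. aside.h = 62  [aside.h = 62]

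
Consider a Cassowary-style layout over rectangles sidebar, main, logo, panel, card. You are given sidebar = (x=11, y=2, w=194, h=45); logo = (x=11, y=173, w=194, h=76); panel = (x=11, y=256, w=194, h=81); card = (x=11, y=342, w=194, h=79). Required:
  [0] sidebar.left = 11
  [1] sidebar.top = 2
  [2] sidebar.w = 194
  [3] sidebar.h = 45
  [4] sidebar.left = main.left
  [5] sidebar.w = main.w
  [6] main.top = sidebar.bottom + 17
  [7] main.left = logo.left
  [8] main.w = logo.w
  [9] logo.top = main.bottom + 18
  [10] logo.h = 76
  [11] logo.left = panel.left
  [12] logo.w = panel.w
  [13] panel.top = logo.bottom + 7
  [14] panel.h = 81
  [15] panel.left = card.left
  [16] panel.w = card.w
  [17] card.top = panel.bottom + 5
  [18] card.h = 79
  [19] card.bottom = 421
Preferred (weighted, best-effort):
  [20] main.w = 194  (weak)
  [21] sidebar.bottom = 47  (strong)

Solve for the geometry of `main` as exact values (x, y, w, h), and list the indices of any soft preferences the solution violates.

main = (x=11, y=64, w=194, h=91)
violated soft preferences: none

1. main.x = 11  [sidebar.left = main.left]
2. main.w = 194  [sidebar.w = main.w]
3. main.y = 64  [main.top = sidebar.bottom + 17]
4. main.h = 91  [logo.top = main.bottom + 18]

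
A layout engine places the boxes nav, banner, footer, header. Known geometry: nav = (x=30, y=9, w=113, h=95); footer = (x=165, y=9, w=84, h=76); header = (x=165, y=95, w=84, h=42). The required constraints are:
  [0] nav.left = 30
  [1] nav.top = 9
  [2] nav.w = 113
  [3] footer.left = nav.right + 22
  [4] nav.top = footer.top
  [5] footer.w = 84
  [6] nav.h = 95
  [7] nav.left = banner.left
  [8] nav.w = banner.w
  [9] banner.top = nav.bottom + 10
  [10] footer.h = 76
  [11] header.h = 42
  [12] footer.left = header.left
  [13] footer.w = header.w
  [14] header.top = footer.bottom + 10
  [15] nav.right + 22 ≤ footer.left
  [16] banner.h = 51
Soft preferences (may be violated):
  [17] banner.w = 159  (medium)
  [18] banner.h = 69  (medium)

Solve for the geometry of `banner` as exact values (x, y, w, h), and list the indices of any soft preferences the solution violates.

banner = (x=30, y=114, w=113, h=51)
violated soft preferences: 17, 18

1. banner.x = 30  [nav.left = banner.left]
2. banner.w = 113  [nav.w = banner.w]
3. banner.y = 114  [banner.top = nav.bottom + 10]
4. banner.h = 51  [banner.h = 51]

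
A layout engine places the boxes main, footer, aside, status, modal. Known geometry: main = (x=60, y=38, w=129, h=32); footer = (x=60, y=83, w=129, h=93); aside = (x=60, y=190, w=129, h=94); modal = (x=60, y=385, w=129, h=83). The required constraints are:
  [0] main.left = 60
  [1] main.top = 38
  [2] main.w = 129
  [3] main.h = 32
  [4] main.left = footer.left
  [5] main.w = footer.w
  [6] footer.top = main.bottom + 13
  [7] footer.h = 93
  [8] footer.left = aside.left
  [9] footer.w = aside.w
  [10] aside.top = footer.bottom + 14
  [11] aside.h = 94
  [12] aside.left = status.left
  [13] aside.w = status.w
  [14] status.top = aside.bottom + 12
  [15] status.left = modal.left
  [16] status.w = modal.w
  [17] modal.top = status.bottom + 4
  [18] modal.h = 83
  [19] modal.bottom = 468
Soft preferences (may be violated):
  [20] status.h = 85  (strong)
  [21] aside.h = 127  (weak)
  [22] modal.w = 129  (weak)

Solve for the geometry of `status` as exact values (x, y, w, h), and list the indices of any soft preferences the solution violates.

status = (x=60, y=296, w=129, h=85)
violated soft preferences: 21

1. status.x = 60  [aside.left = status.left]
2. status.w = 129  [aside.w = status.w]
3. status.y = 296  [status.top = aside.bottom + 12]
4. status.h = 85  [modal.top = status.bottom + 4]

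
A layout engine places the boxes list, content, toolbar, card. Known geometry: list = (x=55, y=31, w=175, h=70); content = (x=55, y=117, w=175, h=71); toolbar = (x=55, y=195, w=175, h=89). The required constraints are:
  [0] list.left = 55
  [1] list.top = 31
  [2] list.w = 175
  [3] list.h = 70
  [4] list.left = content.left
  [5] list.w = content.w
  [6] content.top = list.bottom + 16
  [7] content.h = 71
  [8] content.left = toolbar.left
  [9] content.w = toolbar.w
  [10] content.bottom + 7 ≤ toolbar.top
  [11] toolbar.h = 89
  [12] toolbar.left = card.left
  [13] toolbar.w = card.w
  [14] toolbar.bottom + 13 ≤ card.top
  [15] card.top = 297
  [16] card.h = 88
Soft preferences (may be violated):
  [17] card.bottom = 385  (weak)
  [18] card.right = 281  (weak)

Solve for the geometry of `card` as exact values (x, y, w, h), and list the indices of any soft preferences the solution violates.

1. card.x = 55  [toolbar.left = card.left]
2. card.w = 175  [toolbar.w = card.w]
3. card.y = 297  [card.top = 297]
4. card.h = 88  [card.h = 88]

card = (x=55, y=297, w=175, h=88)
violated soft preferences: 18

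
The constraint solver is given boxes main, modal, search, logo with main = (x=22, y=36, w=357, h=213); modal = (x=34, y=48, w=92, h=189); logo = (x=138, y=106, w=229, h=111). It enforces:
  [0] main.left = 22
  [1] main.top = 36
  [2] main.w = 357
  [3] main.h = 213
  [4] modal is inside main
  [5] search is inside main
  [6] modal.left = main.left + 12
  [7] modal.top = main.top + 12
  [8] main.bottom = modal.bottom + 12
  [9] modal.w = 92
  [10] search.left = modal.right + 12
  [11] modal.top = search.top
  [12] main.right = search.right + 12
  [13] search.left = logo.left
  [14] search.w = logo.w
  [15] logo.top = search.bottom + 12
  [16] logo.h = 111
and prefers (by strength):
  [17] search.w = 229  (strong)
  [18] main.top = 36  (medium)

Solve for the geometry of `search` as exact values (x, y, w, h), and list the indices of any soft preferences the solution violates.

search = (x=138, y=48, w=229, h=46)
violated soft preferences: none

1. search.x = 138  [search.left = modal.right + 12]
2. search.y = 48  [modal.top = search.top]
3. search.w = 229  [main.right = search.right + 12]
4. search.h = 46  [logo.top = search.bottom + 12]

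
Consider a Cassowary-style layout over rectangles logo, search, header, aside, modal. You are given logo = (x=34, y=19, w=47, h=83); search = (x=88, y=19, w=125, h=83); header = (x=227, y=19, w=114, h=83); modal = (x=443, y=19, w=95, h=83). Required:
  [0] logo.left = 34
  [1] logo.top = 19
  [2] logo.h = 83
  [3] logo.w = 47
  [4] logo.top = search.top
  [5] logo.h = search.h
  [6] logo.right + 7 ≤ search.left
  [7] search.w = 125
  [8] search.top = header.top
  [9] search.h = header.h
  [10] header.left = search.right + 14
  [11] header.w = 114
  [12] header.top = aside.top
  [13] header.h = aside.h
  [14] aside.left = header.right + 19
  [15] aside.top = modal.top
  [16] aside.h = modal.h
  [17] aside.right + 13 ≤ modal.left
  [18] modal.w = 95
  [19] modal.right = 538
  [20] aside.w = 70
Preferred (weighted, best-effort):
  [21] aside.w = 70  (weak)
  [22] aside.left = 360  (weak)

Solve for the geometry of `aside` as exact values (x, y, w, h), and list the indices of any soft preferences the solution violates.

1. aside.y = 19  [header.top = aside.top]
2. aside.h = 83  [header.h = aside.h]
3. aside.x = 360  [aside.left = header.right + 19]
4. aside.w = 70  [aside.w = 70]

aside = (x=360, y=19, w=70, h=83)
violated soft preferences: none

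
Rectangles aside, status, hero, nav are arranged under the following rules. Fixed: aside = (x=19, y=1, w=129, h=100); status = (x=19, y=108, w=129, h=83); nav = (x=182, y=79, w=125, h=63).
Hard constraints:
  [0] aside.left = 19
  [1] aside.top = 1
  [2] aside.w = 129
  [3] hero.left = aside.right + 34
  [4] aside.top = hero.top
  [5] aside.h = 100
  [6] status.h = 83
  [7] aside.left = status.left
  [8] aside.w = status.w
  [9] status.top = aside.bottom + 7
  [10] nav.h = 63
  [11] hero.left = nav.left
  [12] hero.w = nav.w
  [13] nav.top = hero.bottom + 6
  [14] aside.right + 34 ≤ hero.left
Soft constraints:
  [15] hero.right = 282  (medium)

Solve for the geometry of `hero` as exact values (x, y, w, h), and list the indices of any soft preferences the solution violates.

1. hero.x = 182  [hero.left = aside.right + 34]
2. hero.y = 1  [aside.top = hero.top]
3. hero.w = 125  [hero.w = nav.w]
4. hero.h = 72  [nav.top = hero.bottom + 6]

hero = (x=182, y=1, w=125, h=72)
violated soft preferences: 15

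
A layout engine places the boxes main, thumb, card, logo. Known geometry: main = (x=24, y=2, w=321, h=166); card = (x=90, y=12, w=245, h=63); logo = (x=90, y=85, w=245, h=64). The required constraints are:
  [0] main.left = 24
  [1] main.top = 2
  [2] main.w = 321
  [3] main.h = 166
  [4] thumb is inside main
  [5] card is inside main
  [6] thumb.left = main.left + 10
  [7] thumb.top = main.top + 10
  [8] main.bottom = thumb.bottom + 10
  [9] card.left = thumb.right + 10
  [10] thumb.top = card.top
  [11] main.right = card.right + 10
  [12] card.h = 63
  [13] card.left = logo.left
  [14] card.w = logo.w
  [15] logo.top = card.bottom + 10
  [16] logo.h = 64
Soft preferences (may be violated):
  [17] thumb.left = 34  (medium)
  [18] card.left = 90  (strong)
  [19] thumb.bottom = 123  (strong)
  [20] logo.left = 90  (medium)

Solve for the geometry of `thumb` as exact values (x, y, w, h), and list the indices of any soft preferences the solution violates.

thumb = (x=34, y=12, w=46, h=146)
violated soft preferences: 19

1. thumb.x = 34  [thumb.left = main.left + 10]
2. thumb.y = 12  [thumb.top = main.top + 10]
3. thumb.h = 146  [main.bottom = thumb.bottom + 10]
4. thumb.w = 46  [card.left = thumb.right + 10]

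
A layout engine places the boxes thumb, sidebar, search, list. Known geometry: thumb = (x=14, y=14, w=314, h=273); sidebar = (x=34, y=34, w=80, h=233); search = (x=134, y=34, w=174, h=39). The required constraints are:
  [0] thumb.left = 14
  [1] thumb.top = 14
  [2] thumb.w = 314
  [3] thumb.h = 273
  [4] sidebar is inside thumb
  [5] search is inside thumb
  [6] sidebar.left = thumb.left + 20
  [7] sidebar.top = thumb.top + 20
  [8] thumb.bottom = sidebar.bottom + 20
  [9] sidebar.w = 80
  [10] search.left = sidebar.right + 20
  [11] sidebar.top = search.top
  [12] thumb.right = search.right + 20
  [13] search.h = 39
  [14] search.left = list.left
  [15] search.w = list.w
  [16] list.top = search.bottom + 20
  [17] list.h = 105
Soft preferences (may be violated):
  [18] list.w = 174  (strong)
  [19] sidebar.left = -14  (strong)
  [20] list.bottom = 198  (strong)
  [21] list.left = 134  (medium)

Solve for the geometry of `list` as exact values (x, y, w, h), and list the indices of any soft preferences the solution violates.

list = (x=134, y=93, w=174, h=105)
violated soft preferences: 19

1. list.x = 134  [search.left = list.left]
2. list.w = 174  [search.w = list.w]
3. list.y = 93  [list.top = search.bottom + 20]
4. list.h = 105  [list.h = 105]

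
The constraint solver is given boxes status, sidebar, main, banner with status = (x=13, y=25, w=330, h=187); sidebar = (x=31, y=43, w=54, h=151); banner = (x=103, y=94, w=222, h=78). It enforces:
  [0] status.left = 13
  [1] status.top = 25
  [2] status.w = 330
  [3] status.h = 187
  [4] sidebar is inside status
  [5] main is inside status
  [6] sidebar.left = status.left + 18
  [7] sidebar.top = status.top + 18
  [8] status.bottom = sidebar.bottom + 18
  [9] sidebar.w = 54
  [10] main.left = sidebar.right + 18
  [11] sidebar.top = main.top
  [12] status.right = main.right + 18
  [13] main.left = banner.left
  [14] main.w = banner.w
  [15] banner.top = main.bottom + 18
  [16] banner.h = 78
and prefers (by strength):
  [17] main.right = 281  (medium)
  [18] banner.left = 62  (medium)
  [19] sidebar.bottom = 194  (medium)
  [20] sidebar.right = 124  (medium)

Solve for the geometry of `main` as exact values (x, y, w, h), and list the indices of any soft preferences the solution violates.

1. main.x = 103  [main.left = sidebar.right + 18]
2. main.y = 43  [sidebar.top = main.top]
3. main.w = 222  [status.right = main.right + 18]
4. main.h = 33  [banner.top = main.bottom + 18]

main = (x=103, y=43, w=222, h=33)
violated soft preferences: 17, 18, 20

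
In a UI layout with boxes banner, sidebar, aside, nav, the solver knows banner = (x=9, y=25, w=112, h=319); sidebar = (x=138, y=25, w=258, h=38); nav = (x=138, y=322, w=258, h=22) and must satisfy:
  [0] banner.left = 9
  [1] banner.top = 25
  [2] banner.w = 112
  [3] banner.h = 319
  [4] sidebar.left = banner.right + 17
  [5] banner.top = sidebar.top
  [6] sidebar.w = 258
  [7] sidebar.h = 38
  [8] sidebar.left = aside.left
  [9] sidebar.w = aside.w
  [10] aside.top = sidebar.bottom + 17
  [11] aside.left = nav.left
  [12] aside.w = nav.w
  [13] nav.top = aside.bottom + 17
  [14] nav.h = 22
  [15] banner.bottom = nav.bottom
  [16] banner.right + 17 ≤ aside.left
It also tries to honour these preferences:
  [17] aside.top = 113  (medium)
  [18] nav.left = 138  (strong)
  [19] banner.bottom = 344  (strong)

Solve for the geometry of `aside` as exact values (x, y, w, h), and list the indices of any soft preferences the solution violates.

aside = (x=138, y=80, w=258, h=225)
violated soft preferences: 17

1. aside.x = 138  [sidebar.left = aside.left]
2. aside.w = 258  [sidebar.w = aside.w]
3. aside.y = 80  [aside.top = sidebar.bottom + 17]
4. aside.h = 225  [nav.top = aside.bottom + 17]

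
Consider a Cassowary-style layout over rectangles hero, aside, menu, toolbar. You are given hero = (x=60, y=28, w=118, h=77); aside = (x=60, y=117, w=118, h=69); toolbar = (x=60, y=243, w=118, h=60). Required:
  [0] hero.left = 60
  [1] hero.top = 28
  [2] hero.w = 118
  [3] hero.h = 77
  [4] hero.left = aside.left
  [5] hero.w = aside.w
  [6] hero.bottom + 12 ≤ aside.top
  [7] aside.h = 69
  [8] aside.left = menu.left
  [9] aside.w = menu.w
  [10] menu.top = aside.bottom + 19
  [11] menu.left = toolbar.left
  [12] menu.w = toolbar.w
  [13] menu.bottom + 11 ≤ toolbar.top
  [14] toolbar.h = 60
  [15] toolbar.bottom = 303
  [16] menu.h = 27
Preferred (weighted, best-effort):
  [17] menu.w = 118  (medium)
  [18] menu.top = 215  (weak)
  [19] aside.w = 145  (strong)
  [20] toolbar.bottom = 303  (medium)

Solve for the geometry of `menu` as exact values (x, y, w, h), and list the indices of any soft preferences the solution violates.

menu = (x=60, y=205, w=118, h=27)
violated soft preferences: 18, 19

1. menu.x = 60  [aside.left = menu.left]
2. menu.w = 118  [aside.w = menu.w]
3. menu.y = 205  [menu.top = aside.bottom + 19]
4. menu.h = 27  [menu.h = 27]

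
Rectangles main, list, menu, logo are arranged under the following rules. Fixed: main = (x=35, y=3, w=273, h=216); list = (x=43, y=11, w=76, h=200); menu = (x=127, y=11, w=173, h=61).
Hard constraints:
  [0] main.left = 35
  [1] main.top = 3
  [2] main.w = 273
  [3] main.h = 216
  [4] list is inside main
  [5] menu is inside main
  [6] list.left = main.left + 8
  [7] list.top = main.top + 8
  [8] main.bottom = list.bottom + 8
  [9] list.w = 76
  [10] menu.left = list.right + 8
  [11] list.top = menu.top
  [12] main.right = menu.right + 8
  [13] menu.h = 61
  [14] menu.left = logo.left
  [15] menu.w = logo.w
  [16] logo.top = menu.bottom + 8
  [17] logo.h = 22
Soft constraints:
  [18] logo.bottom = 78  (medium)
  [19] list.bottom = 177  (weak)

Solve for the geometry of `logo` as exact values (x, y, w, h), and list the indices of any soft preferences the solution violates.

logo = (x=127, y=80, w=173, h=22)
violated soft preferences: 18, 19

1. logo.x = 127  [menu.left = logo.left]
2. logo.w = 173  [menu.w = logo.w]
3. logo.y = 80  [logo.top = menu.bottom + 8]
4. logo.h = 22  [logo.h = 22]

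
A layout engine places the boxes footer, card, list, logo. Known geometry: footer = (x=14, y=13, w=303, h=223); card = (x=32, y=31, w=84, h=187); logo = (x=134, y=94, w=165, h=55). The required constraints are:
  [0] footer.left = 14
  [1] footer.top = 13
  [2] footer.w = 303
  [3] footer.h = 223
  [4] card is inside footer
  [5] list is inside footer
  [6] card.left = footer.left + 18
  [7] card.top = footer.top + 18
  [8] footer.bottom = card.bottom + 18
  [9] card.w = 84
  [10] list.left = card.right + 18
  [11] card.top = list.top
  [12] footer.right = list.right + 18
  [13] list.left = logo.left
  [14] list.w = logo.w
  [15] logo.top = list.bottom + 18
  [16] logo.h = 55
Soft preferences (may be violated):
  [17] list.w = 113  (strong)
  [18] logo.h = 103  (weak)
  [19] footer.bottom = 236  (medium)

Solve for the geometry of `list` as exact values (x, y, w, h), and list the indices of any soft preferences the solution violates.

list = (x=134, y=31, w=165, h=45)
violated soft preferences: 17, 18

1. list.x = 134  [list.left = card.right + 18]
2. list.y = 31  [card.top = list.top]
3. list.w = 165  [footer.right = list.right + 18]
4. list.h = 45  [logo.top = list.bottom + 18]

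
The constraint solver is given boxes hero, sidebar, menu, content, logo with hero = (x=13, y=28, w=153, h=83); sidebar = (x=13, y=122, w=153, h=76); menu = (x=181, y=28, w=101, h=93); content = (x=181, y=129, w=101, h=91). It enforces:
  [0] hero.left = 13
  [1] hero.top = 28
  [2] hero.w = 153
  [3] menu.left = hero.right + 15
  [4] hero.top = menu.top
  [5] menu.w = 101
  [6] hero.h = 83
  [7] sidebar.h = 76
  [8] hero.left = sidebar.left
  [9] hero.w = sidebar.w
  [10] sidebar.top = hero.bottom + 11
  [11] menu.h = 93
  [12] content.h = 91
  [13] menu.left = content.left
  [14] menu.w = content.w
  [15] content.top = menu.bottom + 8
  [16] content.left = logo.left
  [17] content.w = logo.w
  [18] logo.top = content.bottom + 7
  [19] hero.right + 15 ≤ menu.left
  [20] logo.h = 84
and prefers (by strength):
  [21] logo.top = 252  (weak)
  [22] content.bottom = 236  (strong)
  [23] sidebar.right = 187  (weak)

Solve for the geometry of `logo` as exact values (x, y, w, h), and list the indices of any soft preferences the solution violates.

1. logo.x = 181  [content.left = logo.left]
2. logo.w = 101  [content.w = logo.w]
3. logo.y = 227  [logo.top = content.bottom + 7]
4. logo.h = 84  [logo.h = 84]

logo = (x=181, y=227, w=101, h=84)
violated soft preferences: 21, 22, 23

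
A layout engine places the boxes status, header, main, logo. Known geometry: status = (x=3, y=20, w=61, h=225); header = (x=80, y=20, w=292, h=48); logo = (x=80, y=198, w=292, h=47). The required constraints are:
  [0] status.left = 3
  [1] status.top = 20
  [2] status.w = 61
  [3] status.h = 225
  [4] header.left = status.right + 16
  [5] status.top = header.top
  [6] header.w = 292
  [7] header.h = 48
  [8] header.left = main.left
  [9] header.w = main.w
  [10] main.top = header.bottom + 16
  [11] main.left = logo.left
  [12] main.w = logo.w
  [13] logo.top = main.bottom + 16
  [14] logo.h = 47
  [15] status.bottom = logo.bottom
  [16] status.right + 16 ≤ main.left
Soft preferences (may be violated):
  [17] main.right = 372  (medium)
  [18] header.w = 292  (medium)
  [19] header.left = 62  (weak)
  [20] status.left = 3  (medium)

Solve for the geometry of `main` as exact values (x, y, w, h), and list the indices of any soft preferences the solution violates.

main = (x=80, y=84, w=292, h=98)
violated soft preferences: 19

1. main.x = 80  [header.left = main.left]
2. main.w = 292  [header.w = main.w]
3. main.y = 84  [main.top = header.bottom + 16]
4. main.h = 98  [logo.top = main.bottom + 16]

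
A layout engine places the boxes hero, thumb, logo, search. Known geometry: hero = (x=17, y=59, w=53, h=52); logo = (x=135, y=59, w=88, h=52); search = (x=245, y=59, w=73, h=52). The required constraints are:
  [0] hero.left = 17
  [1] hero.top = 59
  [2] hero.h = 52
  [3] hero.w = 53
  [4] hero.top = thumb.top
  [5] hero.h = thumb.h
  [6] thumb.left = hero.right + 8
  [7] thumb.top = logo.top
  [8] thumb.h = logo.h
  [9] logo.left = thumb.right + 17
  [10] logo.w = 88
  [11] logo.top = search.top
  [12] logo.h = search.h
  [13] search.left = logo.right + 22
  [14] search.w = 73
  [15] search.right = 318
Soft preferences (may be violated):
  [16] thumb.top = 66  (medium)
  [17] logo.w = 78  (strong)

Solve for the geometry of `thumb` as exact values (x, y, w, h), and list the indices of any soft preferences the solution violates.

thumb = (x=78, y=59, w=40, h=52)
violated soft preferences: 16, 17

1. thumb.y = 59  [hero.top = thumb.top]
2. thumb.h = 52  [hero.h = thumb.h]
3. thumb.x = 78  [thumb.left = hero.right + 8]
4. thumb.w = 40  [logo.left = thumb.right + 17]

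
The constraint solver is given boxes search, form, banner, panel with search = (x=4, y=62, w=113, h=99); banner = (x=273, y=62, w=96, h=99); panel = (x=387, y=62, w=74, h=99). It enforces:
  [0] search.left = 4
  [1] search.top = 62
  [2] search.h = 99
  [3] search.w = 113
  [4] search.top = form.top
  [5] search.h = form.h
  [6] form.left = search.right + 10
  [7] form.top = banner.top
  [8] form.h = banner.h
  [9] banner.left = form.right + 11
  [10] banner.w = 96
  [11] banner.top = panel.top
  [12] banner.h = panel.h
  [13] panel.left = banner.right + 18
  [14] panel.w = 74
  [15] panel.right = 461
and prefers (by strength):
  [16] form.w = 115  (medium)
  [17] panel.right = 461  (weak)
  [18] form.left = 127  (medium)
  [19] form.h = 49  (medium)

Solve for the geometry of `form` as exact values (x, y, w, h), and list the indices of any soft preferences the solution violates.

1. form.y = 62  [search.top = form.top]
2. form.h = 99  [search.h = form.h]
3. form.x = 127  [form.left = search.right + 10]
4. form.w = 135  [banner.left = form.right + 11]

form = (x=127, y=62, w=135, h=99)
violated soft preferences: 16, 19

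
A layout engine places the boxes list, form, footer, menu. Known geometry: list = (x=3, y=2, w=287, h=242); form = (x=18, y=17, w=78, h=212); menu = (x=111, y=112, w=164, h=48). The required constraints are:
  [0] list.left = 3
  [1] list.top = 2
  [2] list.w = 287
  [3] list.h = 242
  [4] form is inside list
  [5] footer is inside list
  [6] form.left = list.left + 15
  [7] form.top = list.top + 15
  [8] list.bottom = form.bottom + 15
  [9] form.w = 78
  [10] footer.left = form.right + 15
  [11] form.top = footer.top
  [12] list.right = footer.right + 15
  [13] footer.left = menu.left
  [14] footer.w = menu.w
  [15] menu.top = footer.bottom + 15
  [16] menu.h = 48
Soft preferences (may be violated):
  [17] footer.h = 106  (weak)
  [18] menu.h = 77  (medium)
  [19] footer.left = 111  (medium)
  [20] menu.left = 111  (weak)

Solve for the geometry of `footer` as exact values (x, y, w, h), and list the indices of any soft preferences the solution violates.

footer = (x=111, y=17, w=164, h=80)
violated soft preferences: 17, 18

1. footer.x = 111  [footer.left = form.right + 15]
2. footer.y = 17  [form.top = footer.top]
3. footer.w = 164  [list.right = footer.right + 15]
4. footer.h = 80  [menu.top = footer.bottom + 15]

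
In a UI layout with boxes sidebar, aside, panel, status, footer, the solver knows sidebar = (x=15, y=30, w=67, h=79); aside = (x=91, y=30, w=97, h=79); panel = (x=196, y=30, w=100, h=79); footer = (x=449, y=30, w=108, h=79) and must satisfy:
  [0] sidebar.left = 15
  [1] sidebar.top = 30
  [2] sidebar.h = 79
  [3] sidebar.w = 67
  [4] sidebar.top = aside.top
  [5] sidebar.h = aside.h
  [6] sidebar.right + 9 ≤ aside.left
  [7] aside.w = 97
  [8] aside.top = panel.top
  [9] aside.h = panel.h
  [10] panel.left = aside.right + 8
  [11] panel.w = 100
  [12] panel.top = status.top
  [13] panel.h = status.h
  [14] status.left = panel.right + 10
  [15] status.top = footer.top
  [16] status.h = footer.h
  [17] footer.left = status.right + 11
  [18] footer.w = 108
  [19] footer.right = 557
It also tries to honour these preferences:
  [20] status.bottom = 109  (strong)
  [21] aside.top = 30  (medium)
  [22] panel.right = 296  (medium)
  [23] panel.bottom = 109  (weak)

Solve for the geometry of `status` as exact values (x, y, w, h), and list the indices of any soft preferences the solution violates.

1. status.y = 30  [panel.top = status.top]
2. status.h = 79  [panel.h = status.h]
3. status.x = 306  [status.left = panel.right + 10]
4. status.w = 132  [footer.left = status.right + 11]

status = (x=306, y=30, w=132, h=79)
violated soft preferences: none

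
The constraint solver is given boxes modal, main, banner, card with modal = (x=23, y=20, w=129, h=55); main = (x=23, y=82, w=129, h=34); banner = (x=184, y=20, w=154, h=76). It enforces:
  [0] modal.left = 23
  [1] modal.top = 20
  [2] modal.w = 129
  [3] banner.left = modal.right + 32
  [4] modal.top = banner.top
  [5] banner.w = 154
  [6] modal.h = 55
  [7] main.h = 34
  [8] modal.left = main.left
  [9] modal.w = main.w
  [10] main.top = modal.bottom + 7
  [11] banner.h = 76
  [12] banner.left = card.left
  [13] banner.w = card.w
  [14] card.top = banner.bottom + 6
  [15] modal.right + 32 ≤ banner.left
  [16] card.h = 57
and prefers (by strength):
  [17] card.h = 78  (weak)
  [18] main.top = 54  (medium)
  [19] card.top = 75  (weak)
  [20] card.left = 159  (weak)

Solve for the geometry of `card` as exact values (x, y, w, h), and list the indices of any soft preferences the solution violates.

card = (x=184, y=102, w=154, h=57)
violated soft preferences: 17, 18, 19, 20

1. card.x = 184  [banner.left = card.left]
2. card.w = 154  [banner.w = card.w]
3. card.y = 102  [card.top = banner.bottom + 6]
4. card.h = 57  [card.h = 57]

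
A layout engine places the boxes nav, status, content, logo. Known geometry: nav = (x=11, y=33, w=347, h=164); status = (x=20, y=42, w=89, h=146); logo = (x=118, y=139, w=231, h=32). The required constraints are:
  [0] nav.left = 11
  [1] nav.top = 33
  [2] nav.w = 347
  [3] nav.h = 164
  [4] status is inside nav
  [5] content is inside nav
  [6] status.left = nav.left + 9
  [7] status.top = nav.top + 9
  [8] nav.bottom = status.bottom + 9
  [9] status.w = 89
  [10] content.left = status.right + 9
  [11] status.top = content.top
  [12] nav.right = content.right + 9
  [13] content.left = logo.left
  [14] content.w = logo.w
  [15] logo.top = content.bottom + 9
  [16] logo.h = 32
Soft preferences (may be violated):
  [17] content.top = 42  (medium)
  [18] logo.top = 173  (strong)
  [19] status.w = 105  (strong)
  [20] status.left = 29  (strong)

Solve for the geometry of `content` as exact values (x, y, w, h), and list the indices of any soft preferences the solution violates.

1. content.x = 118  [content.left = status.right + 9]
2. content.y = 42  [status.top = content.top]
3. content.w = 231  [nav.right = content.right + 9]
4. content.h = 88  [logo.top = content.bottom + 9]

content = (x=118, y=42, w=231, h=88)
violated soft preferences: 18, 19, 20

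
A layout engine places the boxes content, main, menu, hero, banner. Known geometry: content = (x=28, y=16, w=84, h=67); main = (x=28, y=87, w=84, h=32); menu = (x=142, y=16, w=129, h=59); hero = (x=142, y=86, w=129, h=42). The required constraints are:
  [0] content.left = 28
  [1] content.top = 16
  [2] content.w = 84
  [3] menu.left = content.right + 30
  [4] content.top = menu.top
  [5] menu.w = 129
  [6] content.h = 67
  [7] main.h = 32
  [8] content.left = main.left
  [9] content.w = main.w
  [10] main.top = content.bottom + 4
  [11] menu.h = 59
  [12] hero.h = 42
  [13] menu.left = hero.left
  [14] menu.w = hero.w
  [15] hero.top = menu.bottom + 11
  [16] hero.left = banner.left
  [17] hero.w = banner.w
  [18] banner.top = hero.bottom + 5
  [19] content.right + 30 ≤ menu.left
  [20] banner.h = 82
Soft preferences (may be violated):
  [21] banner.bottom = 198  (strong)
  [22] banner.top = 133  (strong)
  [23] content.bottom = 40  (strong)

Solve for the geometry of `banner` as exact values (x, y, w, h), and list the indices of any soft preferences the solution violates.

banner = (x=142, y=133, w=129, h=82)
violated soft preferences: 21, 23

1. banner.x = 142  [hero.left = banner.left]
2. banner.w = 129  [hero.w = banner.w]
3. banner.y = 133  [banner.top = hero.bottom + 5]
4. banner.h = 82  [banner.h = 82]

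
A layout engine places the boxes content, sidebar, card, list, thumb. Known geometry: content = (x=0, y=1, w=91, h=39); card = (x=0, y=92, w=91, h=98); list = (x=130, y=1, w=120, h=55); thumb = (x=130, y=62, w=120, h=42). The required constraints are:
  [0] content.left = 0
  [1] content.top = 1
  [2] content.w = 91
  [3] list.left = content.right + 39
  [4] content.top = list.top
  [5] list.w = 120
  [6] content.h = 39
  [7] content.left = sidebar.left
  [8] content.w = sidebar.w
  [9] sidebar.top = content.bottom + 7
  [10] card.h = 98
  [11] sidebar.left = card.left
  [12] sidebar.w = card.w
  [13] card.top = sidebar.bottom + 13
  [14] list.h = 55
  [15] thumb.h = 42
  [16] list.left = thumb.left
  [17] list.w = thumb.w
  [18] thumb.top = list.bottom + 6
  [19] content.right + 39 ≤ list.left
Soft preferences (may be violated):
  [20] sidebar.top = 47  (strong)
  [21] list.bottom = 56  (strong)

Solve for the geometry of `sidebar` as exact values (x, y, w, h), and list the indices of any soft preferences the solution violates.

1. sidebar.x = 0  [content.left = sidebar.left]
2. sidebar.w = 91  [content.w = sidebar.w]
3. sidebar.y = 47  [sidebar.top = content.bottom + 7]
4. sidebar.h = 32  [card.top = sidebar.bottom + 13]

sidebar = (x=0, y=47, w=91, h=32)
violated soft preferences: none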